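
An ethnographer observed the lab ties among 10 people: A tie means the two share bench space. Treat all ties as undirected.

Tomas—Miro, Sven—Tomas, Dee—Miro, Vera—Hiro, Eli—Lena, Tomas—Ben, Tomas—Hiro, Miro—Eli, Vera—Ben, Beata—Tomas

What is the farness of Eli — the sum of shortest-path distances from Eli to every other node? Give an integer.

Distances from Eli: Beata:3, Ben:3, Dee:2, Hiro:3, Lena:1, Miro:1, Sven:3, Tomas:2, Vera:4.
Sum = 3 + 3 + 2 + 3 + 1 + 1 + 3 + 2 + 4 = 22.

22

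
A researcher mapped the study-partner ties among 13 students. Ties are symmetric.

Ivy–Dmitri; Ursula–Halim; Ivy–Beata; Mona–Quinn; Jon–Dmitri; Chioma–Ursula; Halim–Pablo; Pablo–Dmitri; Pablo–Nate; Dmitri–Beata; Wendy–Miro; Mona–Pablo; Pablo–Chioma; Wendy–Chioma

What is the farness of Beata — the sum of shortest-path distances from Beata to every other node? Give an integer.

35

Distances from Beata: Chioma:3, Dmitri:1, Halim:3, Ivy:1, Jon:2, Miro:5, Mona:3, Nate:3, Pablo:2, Quinn:4, Ursula:4, Wendy:4.
Sum = 3 + 1 + 3 + 1 + 2 + 5 + 3 + 3 + 2 + 4 + 4 + 4 = 35.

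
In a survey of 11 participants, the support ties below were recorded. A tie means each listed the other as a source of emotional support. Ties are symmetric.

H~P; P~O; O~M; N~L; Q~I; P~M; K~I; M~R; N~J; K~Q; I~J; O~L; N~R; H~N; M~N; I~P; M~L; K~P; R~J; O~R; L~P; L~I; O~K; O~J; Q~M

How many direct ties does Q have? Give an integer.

Q is directly tied to I, K, and M. That is 3 neighbors, so the degree of Q is 3.

3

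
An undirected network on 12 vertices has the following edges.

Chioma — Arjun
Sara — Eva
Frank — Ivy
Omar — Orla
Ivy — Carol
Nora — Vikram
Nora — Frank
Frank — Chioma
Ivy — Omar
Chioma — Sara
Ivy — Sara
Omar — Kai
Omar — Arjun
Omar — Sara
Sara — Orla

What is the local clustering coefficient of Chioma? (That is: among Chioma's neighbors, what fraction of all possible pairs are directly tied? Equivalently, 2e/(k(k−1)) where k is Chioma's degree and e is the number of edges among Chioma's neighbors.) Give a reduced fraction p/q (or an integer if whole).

Chioma's neighbors: Arjun, Frank, and Sara (k = 3).
Possible neighbor pairs: C(3,2) = 3. Edges among them: none → e = 0.
Clustering(Chioma) = 0/3 = 0.

0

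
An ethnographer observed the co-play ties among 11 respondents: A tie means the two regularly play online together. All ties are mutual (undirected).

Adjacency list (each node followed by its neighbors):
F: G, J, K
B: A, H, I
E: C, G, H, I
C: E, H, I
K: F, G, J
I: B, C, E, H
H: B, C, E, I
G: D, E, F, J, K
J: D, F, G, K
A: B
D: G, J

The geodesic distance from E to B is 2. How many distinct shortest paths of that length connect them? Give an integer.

The shortest distance is 2. The length-2 paths are: E–H–B; E–I–B.
That gives 2 distinct shortest paths.

2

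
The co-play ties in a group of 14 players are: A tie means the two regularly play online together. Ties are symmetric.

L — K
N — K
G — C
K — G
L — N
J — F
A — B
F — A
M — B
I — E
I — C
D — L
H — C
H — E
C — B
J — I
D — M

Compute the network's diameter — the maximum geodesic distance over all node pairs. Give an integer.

6

Eccentricity of each node (its greatest distance to any other): A:5, B:4, C:3, D:5, E:5, F:6, G:4, H:4, I:4, J:5, K:5, L:5, M:4, N:6.
The maximum eccentricity is 6, realized for instance by the pair F–N via F – J – I – C – G – K – N. So the diameter is 6.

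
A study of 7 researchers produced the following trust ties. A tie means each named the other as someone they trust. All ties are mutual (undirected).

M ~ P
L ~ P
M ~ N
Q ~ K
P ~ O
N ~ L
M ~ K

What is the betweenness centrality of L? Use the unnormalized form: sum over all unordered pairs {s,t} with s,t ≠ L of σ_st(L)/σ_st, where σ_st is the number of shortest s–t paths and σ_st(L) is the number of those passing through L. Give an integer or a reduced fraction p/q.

1

Pairs whose geodesics pass through L — O–N: 1/2; N–P: 1/2.
All other pairs contribute 0.
Summing the contributions gives betweenness(L) = 1.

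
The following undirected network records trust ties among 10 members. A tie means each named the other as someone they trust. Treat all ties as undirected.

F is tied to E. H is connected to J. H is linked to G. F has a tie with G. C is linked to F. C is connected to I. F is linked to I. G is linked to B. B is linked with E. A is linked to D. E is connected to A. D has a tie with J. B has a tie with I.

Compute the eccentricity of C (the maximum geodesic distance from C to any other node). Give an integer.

Distances from C: A:3, B:2, D:4, E:2, F:1, G:2, H:3, I:1, J:4.
The largest is 4 (to J and D), so the eccentricity of C is 4.

4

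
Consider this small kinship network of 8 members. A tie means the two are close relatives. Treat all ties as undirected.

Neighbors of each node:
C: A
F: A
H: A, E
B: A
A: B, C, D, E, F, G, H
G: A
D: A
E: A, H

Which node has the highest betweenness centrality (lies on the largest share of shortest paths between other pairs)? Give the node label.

A

Unnormalized betweenness of each node: A:20, B:0, C:0, D:0, E:0, F:0, G:0, H:0.
A has the largest value, 20, making it the main broker — the node through which the most shortest paths run.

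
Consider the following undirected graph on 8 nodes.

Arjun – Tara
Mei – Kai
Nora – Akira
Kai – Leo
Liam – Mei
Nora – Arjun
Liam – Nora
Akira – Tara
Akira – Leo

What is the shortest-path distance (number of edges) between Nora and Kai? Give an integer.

One shortest route is Nora – Akira – Leo – Kai, which uses 3 edges, and at distance 2 from Nora we only reach {Leo, Mei, Tara}, which does not include Kai. So d(Nora,Kai) = 3.

3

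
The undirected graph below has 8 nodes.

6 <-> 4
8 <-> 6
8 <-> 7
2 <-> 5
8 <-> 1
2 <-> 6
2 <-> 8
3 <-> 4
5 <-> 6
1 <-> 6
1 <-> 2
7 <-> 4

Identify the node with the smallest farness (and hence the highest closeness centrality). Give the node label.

6

Farness (sum of distances to all others) for each node — 1:12, 2:11, 3:17, 4:11, 5:14, 6:9, 7:13, 8:11.
The smallest farness is 9, for 6, so 6 has the highest closeness.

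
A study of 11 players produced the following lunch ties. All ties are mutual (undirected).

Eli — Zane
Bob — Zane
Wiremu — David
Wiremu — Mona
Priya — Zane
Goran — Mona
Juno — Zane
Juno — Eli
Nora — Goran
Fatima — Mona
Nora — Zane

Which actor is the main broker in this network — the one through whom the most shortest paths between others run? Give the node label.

Unnormalized betweenness of each node: Bob:0, David:0, Eli:0, Fatima:0, Goran:24, Juno:0, Mona:23, Nora:25, Priya:0, Wiremu:9, Zane:29.
Zane has the largest value, 29, making it the main broker — the node through which the most shortest paths run.

Zane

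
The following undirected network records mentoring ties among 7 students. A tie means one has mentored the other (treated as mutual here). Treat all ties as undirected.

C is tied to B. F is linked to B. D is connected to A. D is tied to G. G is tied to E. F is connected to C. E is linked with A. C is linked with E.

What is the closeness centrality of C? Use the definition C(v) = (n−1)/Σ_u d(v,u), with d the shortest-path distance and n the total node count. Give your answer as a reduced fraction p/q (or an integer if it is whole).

3/5

Distances from C: A:2, B:1, D:3, E:1, F:1, G:2. Sum = 10.
n = 7, so closeness = 6/10 = 3/5.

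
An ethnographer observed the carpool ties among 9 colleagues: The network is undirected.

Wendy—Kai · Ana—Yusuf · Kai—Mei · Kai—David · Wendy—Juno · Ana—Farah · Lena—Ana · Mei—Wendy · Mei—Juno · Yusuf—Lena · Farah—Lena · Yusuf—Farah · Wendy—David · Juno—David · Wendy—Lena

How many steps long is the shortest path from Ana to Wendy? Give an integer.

2

One shortest route is Ana – Lena – Wendy, which uses 2 edges, and Ana and Wendy are not directly tied, so nothing shorter exists. So d(Ana,Wendy) = 2.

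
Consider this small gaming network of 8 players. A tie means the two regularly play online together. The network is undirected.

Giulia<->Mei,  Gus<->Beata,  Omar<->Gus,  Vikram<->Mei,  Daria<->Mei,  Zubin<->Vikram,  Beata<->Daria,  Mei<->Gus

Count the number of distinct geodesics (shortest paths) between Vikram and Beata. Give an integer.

The shortest distance is 3. The length-3 paths are: Vikram–Mei–Gus–Beata; Vikram–Mei–Daria–Beata.
That gives 2 distinct shortest paths.

2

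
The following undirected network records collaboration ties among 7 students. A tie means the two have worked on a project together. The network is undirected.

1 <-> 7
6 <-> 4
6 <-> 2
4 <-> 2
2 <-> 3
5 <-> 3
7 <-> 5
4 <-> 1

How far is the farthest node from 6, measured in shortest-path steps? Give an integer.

Distances from 6: 1:2, 2:1, 3:2, 4:1, 5:3, 7:3.
The largest is 3 (to 5 and 7), so the eccentricity of 6 is 3.

3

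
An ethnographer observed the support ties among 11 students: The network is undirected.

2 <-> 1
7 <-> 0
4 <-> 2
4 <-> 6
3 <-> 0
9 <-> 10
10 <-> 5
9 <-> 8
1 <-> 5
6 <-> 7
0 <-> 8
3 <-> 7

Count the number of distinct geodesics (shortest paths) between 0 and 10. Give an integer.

The shortest distance is 3, and the only length-3 path is 0–8–9–10. So there is exactly 1 shortest path.

1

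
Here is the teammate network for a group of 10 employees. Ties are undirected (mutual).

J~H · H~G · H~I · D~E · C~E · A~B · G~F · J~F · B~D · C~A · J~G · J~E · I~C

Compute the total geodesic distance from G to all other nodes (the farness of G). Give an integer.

Distances from G: A:4, B:4, C:3, D:3, E:2, F:1, H:1, I:2, J:1.
Sum = 4 + 4 + 3 + 3 + 2 + 1 + 1 + 2 + 1 = 21.

21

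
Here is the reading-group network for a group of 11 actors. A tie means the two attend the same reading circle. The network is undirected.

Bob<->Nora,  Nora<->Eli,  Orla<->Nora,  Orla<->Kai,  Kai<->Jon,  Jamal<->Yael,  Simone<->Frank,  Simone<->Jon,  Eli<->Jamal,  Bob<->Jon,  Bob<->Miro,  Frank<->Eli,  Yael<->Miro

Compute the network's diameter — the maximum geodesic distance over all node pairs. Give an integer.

Eccentricity of each node (its greatest distance to any other): Bob:3, Eli:3, Frank:4, Jamal:4, Jon:4, Kai:4, Miro:4, Nora:3, Orla:4, Simone:4, Yael:4.
The maximum eccentricity is 4, realized for instance by the pair Frank–Miro via Frank – Eli – Jamal – Yael – Miro. So the diameter is 4.

4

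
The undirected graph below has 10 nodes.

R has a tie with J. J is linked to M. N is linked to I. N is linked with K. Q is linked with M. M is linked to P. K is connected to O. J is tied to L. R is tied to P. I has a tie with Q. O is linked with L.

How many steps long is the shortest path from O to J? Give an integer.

2

One shortest route is O – L – J, which uses 2 edges, and O and J are not directly tied, so nothing shorter exists. So d(O,J) = 2.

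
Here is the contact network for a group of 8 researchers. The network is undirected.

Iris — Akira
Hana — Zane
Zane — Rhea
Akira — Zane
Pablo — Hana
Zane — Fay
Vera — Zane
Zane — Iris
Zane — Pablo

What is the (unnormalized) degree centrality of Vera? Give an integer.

Vera is directly tied to Zane. That is 1 neighbor, so the degree of Vera is 1.

1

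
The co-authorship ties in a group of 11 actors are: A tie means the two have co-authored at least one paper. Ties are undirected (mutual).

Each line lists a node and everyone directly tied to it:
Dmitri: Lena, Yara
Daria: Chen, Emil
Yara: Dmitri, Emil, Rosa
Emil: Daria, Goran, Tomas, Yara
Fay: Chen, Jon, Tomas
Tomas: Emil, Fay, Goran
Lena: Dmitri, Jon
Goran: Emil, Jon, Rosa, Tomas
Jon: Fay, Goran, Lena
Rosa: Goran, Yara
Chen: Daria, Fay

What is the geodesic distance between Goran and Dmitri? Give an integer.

One shortest route is Goran – Jon – Lena – Dmitri, which uses 3 edges, and at distance 2 from Goran we only reach {Daria, Fay, Lena, Yara}, which does not include Dmitri. So d(Goran,Dmitri) = 3.

3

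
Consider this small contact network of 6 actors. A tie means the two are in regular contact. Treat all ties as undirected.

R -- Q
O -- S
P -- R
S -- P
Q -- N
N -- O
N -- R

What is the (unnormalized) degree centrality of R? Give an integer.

3

R is directly tied to N, P, and Q. That is 3 neighbors, so the degree of R is 3.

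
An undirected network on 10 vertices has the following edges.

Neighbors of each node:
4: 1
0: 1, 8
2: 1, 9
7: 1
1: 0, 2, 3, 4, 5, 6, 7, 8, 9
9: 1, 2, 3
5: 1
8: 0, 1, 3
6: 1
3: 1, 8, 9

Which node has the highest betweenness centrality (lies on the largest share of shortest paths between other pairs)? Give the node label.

1

Unnormalized betweenness of each node: 0:0, 1:61/2, 2:0, 3:1/2, 4:0, 5:0, 6:0, 7:0, 8:1/2, 9:1/2.
1 has the largest value, 61/2, making it the main broker — the node through which the most shortest paths run.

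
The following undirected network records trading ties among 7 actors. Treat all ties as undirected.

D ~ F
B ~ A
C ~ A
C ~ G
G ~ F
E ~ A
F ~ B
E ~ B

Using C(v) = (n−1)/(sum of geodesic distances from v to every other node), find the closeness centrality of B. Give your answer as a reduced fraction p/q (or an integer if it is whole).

2/3

Distances from B: A:1, C:2, D:2, E:1, F:1, G:2. Sum = 9.
n = 7, so closeness = 6/9 = 2/3.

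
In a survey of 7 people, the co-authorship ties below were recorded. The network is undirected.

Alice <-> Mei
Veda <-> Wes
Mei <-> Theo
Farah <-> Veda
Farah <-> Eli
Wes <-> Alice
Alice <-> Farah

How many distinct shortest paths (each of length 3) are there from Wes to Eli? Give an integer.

The shortest distance is 3. The length-3 paths are: Wes–Veda–Farah–Eli; Wes–Alice–Farah–Eli.
That gives 2 distinct shortest paths.

2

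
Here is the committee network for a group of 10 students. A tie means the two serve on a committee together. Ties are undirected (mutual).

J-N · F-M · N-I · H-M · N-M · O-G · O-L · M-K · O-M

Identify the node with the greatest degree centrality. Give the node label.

M

Degrees — F:1, G:1, H:1, I:1, J:1, K:1, L:1, M:5, N:3, O:3.
The maximum is 5, attained only by M.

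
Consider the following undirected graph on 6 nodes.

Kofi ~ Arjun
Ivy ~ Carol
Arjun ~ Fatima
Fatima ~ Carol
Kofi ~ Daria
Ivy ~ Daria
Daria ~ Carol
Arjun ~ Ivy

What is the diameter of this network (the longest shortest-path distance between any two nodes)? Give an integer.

2

Eccentricity of each node (its greatest distance to any other): Arjun:2, Carol:2, Daria:2, Fatima:2, Ivy:2, Kofi:2.
The maximum eccentricity is 2, realized for instance by the pair Daria–Fatima via Daria – Carol – Fatima. So the diameter is 2.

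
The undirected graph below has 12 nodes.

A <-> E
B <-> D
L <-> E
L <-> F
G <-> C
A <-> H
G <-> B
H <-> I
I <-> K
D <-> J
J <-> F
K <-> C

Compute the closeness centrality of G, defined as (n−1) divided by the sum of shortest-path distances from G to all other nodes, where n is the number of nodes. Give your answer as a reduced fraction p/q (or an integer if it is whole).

Distances from G: A:5, B:1, C:1, D:2, E:6, F:4, H:4, I:3, J:3, K:2, L:5. Sum = 36.
n = 12, so closeness = 11/36.

11/36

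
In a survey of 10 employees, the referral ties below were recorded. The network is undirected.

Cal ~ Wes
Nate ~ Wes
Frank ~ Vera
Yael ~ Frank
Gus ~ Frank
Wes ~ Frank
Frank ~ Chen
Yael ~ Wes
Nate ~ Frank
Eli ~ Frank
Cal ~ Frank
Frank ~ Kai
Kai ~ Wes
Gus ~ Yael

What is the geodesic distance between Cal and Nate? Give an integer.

2

One shortest route is Cal – Frank – Nate, which uses 2 edges, and Cal and Nate are not directly tied, so nothing shorter exists. So d(Cal,Nate) = 2.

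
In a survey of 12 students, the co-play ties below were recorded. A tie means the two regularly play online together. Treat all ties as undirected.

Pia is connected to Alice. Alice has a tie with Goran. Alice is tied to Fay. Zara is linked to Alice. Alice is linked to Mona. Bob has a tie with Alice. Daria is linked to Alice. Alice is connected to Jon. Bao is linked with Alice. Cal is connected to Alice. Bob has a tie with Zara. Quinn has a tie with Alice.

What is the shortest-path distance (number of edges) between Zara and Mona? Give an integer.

2

One shortest route is Zara – Alice – Mona, which uses 2 edges, and Zara and Mona are not directly tied, so nothing shorter exists. So d(Zara,Mona) = 2.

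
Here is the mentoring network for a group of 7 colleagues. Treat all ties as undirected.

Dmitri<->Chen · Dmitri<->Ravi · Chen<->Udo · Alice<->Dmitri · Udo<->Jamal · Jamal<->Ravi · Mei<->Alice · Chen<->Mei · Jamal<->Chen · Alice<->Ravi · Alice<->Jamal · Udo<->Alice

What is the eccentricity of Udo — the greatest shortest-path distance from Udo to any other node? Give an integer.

Distances from Udo: Alice:1, Chen:1, Dmitri:2, Jamal:1, Mei:2, Ravi:2.
The largest is 2 (to Ravi, Dmitri, and Mei), so the eccentricity of Udo is 2.

2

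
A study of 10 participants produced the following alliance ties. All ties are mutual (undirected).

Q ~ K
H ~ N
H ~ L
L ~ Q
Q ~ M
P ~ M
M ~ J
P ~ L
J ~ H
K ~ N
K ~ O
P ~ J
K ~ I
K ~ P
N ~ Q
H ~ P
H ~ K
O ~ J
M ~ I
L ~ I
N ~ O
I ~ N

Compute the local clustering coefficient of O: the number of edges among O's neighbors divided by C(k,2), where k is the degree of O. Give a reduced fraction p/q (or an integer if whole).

1/3

O's neighbors: J, K, and N (k = 3).
Possible neighbor pairs: C(3,2) = 3. Edges among them: K–N → e = 1.
Clustering(O) = 1/3.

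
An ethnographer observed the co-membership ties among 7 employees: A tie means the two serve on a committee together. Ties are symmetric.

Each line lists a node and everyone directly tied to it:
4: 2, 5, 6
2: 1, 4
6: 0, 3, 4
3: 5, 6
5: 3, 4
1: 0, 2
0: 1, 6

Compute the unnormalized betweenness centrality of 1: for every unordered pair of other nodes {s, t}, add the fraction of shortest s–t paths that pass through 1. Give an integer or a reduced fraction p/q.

Pairs whose geodesics pass through 1 — 0–2: 1.
All other pairs contribute 0.
Summing the contributions gives betweenness(1) = 1.

1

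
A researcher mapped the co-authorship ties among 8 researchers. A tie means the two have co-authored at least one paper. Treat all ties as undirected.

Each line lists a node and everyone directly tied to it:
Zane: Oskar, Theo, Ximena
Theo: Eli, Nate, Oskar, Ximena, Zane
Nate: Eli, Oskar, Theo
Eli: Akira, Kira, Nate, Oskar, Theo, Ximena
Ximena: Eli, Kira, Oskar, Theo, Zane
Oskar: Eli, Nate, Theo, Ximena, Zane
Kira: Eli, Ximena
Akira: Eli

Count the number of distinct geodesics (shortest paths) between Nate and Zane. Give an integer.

2

The shortest distance is 2. The length-2 paths are: Nate–Theo–Zane; Nate–Oskar–Zane.
That gives 2 distinct shortest paths.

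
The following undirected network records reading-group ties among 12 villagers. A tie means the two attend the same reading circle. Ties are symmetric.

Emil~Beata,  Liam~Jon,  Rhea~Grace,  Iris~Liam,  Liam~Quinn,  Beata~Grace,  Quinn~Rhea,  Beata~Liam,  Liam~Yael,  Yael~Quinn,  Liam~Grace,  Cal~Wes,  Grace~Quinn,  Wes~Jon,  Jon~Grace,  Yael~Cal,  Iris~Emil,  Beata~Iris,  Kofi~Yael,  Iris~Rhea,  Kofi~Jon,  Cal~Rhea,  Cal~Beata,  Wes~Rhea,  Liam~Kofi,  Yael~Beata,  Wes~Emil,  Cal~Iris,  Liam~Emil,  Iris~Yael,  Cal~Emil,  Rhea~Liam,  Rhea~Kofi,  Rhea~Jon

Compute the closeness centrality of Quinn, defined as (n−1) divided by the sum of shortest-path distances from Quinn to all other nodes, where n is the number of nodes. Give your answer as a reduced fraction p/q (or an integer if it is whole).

Distances from Quinn: Beata:2, Cal:2, Emil:2, Grace:1, Iris:2, Jon:2, Kofi:2, Liam:1, Rhea:1, Wes:2, Yael:1. Sum = 18.
n = 12, so closeness = 11/18.

11/18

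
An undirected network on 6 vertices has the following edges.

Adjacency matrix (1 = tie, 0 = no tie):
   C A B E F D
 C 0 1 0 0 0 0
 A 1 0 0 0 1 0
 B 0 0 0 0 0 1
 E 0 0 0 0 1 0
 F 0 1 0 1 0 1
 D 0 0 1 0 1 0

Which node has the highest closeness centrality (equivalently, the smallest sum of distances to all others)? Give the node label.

Farness (sum of distances to all others) for each node — A:9, B:13, C:13, D:9, E:11, F:7.
The smallest farness is 7, for F, so F has the highest closeness.

F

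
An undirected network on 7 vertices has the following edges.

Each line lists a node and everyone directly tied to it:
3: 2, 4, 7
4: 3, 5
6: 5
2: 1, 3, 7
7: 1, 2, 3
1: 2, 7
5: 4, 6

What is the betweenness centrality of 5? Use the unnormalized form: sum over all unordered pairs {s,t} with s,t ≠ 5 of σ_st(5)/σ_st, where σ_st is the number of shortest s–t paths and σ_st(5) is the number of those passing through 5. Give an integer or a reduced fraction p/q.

Pairs whose geodesics pass through 5 — 6–1: 2/2; 6–3: 1; 6–4: 1; 6–7: 1; 6–2: 1.
All other pairs contribute 0.
Summing the contributions gives betweenness(5) = 5.

5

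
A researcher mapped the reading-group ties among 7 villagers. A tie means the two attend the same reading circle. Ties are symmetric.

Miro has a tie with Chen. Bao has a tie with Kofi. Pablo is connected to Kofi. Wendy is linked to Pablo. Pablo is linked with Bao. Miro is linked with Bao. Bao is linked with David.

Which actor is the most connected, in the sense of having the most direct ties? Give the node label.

Bao

Degrees — Bao:4, Chen:1, David:1, Kofi:2, Miro:2, Pablo:3, Wendy:1.
The maximum is 4, attained only by Bao.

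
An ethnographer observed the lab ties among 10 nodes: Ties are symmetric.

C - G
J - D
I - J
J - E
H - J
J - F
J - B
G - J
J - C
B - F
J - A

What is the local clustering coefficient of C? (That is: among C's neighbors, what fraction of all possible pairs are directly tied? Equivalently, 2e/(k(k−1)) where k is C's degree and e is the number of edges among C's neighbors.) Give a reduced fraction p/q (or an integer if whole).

C's neighbors: G and J (k = 2).
Possible neighbor pairs: C(2,2) = 1. Edges among them: G–J → e = 1.
Clustering(C) = 1/1.

1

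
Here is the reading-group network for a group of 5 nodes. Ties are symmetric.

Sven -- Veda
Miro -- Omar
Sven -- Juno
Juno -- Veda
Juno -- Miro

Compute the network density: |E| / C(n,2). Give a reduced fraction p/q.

There are 5 edges and 5 nodes, so the maximum possible is C(5,2) = 10.
Density = 5/10 = 1/2.

1/2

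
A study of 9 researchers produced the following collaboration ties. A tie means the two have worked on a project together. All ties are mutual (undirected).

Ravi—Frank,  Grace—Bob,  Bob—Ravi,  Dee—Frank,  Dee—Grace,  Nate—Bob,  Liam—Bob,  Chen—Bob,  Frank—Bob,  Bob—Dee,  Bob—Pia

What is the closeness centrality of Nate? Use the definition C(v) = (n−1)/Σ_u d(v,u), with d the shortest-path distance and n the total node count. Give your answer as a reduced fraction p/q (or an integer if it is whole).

8/15

Distances from Nate: Bob:1, Chen:2, Dee:2, Frank:2, Grace:2, Liam:2, Pia:2, Ravi:2. Sum = 15.
n = 9, so closeness = 8/15.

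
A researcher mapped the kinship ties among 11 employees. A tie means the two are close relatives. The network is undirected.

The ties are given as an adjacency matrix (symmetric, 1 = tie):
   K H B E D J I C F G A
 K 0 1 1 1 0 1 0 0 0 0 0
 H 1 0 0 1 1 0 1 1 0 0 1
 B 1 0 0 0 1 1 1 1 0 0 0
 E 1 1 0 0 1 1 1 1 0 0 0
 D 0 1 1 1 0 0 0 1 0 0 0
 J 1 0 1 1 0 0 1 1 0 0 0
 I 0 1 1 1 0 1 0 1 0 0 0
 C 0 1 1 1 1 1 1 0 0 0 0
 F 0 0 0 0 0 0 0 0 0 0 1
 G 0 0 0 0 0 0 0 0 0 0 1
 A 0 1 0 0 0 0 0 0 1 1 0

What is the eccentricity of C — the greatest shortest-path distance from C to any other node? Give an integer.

3

Distances from C: A:2, B:1, D:1, E:1, F:3, G:3, H:1, I:1, J:1, K:2.
The largest is 3 (to F and G), so the eccentricity of C is 3.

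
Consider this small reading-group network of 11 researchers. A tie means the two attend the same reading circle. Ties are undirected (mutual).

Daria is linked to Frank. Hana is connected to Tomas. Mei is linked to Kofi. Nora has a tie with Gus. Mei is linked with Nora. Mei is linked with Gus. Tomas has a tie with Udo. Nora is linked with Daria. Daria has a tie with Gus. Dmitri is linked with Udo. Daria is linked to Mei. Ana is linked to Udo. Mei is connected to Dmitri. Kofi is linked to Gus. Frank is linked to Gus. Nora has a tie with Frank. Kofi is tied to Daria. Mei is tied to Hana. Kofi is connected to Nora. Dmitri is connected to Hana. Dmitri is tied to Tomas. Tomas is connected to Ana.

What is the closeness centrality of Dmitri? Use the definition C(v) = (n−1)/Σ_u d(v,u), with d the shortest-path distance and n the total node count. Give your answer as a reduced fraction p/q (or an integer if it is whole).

10/17

Distances from Dmitri: Ana:2, Daria:2, Frank:3, Gus:2, Hana:1, Kofi:2, Mei:1, Nora:2, Tomas:1, Udo:1. Sum = 17.
n = 11, so closeness = 10/17.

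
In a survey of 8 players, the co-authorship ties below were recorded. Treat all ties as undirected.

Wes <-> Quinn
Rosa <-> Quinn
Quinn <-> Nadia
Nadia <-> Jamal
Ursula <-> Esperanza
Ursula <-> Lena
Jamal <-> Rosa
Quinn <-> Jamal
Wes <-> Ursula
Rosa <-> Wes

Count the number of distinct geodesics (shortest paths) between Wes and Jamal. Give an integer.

2

The shortest distance is 2. The length-2 paths are: Wes–Quinn–Jamal; Wes–Rosa–Jamal.
That gives 2 distinct shortest paths.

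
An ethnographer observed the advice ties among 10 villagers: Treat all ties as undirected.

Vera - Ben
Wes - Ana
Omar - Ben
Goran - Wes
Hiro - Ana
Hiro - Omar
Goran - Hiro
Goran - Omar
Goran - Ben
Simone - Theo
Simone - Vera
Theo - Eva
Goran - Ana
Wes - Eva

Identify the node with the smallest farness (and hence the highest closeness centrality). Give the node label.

Goran

Farness (sum of distances to all others) for each node — Ana:19, Ben:17, Eva:20, Goran:15, Hiro:21, Omar:19, Simone:23, Theo:23, Vera:20, Wes:17.
The smallest farness is 15, for Goran, so Goran has the highest closeness.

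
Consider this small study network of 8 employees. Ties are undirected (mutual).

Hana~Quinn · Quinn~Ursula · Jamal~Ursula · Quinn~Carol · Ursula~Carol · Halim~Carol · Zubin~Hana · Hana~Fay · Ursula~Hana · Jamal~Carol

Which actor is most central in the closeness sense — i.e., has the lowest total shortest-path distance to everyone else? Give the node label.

Ursula

Farness (sum of distances to all others) for each node — Carol:12, Fay:17, Halim:18, Hana:11, Jamal:14, Quinn:11, Ursula:10, Zubin:17.
The smallest farness is 10, for Ursula, so Ursula has the highest closeness.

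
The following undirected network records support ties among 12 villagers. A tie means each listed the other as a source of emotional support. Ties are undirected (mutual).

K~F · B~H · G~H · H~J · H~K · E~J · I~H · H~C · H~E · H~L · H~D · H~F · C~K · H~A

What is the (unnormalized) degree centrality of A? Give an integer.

A is directly tied to H. That is 1 neighbor, so the degree of A is 1.

1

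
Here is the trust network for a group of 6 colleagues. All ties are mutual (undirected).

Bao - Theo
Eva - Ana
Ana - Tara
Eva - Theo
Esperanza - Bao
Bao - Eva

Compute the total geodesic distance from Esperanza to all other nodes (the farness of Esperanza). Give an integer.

Distances from Esperanza: Ana:3, Bao:1, Eva:2, Tara:4, Theo:2.
Sum = 3 + 1 + 2 + 4 + 2 = 12.

12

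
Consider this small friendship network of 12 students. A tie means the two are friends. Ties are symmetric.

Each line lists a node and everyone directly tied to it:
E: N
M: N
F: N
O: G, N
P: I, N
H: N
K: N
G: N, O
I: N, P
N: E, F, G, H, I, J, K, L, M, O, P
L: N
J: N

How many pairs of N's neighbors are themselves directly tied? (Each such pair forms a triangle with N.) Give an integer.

2

N's neighbors: E, F, G, H, I, J, K, L, M, O, and P.
Neighbor pairs that are themselves tied: N–G–O; N–I–P. Each forms one triangle with N, for 2 in total.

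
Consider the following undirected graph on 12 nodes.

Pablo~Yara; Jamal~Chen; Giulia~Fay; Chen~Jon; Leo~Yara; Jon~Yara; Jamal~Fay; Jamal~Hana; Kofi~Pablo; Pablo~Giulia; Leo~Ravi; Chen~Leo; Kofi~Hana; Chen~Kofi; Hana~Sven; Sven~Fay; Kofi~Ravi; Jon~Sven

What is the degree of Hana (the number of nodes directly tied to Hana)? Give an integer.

3

Hana is directly tied to Jamal, Kofi, and Sven. That is 3 neighbors, so the degree of Hana is 3.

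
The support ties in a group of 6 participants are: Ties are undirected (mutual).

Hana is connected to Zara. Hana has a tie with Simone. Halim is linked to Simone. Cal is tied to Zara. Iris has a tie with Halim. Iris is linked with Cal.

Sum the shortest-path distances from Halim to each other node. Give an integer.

Distances from Halim: Cal:2, Hana:2, Iris:1, Simone:1, Zara:3.
Sum = 2 + 2 + 1 + 1 + 3 = 9.

9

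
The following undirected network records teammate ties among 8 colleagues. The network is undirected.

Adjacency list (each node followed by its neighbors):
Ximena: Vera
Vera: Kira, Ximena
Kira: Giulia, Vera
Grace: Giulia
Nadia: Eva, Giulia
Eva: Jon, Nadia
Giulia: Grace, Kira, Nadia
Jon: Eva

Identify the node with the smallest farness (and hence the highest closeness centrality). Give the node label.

Giulia

Farness (sum of distances to all others) for each node — Eva:19, Giulia:13, Grace:19, Jon:25, Kira:15, Nadia:15, Vera:19, Ximena:25.
The smallest farness is 13, for Giulia, so Giulia has the highest closeness.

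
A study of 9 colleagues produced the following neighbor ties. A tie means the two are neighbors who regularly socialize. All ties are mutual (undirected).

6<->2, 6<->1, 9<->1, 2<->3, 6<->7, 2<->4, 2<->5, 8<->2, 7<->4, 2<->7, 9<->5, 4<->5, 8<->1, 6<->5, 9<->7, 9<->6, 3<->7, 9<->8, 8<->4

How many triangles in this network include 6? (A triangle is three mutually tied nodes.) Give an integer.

5

6's neighbors: 1, 2, 5, 7, and 9.
Neighbor pairs that are themselves tied: 6–1–9; 6–2–5; 6–2–7; 6–5–9; 6–7–9. Each forms one triangle with 6, for 5 in total.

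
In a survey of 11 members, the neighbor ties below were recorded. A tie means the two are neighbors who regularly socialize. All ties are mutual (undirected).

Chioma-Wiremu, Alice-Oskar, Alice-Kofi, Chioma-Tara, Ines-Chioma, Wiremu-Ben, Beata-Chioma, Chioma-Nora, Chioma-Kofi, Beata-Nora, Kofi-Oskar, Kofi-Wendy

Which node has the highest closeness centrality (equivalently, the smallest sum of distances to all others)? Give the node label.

Chioma

Farness (sum of distances to all others) for each node — Alice:25, Beata:22, Ben:30, Chioma:14, Ines:23, Kofi:17, Nora:22, Oskar:25, Tara:23, Wendy:26, Wiremu:21.
The smallest farness is 14, for Chioma, so Chioma has the highest closeness.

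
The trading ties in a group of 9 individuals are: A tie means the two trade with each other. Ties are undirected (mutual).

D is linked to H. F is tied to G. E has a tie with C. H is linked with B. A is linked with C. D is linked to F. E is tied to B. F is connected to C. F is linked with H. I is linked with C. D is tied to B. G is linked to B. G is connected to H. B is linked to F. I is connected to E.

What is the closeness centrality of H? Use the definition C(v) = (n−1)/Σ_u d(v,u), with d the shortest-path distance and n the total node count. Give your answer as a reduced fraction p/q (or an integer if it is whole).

4/7

Distances from H: A:3, B:1, C:2, D:1, E:2, F:1, G:1, I:3. Sum = 14.
n = 9, so closeness = 8/14 = 4/7.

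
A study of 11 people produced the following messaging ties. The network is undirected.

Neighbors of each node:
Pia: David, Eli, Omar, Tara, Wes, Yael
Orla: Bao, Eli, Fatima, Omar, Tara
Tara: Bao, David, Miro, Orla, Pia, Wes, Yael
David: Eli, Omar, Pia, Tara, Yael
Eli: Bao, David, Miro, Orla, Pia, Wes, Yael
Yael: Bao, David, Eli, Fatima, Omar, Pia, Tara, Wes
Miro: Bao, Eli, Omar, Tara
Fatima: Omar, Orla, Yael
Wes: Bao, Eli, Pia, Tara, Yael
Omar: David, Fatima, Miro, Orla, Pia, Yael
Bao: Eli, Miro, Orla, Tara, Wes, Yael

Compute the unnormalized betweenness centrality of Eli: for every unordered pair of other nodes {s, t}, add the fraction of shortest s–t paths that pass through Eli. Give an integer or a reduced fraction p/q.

53/15

Pairs whose geodesics pass through Eli — Yael–Orla: 1/5; Yael–Miro: 1/4; Orla–David: 1/3; Orla–Pia: 1/3; Orla–Miro: 1/4; Orla–Wes: 1/3; David–Bao: 1/3; David–Miro: 1/3; David–Wes: 1/4; Bao–Pia: 1/4; Pia–Miro: 1/3; Miro–Wes: 1/3.
All other pairs contribute 0.
Summing the contributions gives betweenness(Eli) = 53/15.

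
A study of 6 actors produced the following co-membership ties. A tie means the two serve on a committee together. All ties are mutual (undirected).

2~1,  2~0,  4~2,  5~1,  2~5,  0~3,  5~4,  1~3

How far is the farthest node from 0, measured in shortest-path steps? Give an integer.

Distances from 0: 1:2, 2:1, 3:1, 4:2, 5:2.
The largest is 2 (to 4, 1, and 5), so the eccentricity of 0 is 2.

2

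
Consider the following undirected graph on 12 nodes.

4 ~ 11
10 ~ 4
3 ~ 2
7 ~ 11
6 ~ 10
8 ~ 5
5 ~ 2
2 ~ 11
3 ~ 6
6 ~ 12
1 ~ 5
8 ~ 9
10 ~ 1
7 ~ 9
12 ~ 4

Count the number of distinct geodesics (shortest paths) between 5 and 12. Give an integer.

The shortest distance is 4. The length-4 paths are: 5–1–10–4–12; 5–2–11–4–12; 5–1–10–6–12; 5–2–3–6–12.
That gives 4 distinct shortest paths.

4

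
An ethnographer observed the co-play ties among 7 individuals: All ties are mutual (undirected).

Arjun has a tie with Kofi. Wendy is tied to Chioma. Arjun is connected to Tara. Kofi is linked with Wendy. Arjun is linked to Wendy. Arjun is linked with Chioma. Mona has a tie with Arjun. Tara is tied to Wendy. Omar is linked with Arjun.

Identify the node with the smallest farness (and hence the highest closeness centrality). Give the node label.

Farness (sum of distances to all others) for each node — Arjun:6, Chioma:10, Kofi:10, Mona:11, Omar:11, Tara:10, Wendy:8.
The smallest farness is 6, for Arjun, so Arjun has the highest closeness.

Arjun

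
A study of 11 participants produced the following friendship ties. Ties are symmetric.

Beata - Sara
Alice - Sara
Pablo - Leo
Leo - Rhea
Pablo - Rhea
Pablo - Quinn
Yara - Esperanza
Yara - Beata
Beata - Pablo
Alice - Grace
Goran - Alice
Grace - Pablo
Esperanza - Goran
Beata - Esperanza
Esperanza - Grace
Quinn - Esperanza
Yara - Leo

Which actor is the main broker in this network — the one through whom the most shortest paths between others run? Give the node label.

Pablo

Unnormalized betweenness of each node: Alice:59/20, Beata:118/15, Esperanza:683/60, Goran:7/6, Grace:359/60, Leo:39/20, Pablo:773/60, Quinn:31/30, Rhea:0, Sara:4/3, Yara:69/20.
Pablo has the largest value, 773/60, making it the main broker — the node through which the most shortest paths run.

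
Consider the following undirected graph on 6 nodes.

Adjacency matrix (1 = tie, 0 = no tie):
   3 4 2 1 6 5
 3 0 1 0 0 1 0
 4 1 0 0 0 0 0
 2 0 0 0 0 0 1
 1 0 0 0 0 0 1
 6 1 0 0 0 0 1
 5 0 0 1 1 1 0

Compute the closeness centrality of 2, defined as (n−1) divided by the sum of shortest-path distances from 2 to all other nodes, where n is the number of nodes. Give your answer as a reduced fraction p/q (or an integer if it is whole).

Distances from 2: 1:2, 3:3, 4:4, 5:1, 6:2. Sum = 12.
n = 6, so closeness = 5/12.

5/12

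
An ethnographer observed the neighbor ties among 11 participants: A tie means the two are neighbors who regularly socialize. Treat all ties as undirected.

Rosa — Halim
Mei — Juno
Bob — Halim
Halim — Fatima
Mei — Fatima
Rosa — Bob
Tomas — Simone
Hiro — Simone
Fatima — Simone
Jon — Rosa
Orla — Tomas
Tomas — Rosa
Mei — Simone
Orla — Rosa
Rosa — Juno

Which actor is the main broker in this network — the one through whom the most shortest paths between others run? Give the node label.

Rosa

Unnormalized betweenness of each node: Bob:0, Fatima:9/2, Halim:5, Hiro:0, Jon:0, Juno:3, Mei:3, Orla:0, Rosa:39/2, Simone:12, Tomas:8.
Rosa has the largest value, 39/2, making it the main broker — the node through which the most shortest paths run.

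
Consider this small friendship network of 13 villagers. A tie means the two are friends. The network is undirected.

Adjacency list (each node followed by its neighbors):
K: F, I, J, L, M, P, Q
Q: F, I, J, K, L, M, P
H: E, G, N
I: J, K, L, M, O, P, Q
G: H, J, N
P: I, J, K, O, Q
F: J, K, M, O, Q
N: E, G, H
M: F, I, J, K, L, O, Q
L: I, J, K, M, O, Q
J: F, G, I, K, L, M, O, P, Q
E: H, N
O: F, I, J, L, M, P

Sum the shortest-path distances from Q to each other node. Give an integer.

Distances from Q: E:4, F:1, G:2, H:3, I:1, J:1, K:1, L:1, M:1, N:3, O:2, P:1.
Sum = 4 + 1 + 2 + 3 + 1 + 1 + 1 + 1 + 1 + 3 + 2 + 1 = 21.

21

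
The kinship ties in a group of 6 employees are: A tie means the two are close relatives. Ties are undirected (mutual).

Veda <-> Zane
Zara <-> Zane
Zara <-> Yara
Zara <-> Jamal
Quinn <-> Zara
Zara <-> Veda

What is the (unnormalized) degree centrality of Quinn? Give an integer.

1

Quinn is directly tied to Zara. That is 1 neighbor, so the degree of Quinn is 1.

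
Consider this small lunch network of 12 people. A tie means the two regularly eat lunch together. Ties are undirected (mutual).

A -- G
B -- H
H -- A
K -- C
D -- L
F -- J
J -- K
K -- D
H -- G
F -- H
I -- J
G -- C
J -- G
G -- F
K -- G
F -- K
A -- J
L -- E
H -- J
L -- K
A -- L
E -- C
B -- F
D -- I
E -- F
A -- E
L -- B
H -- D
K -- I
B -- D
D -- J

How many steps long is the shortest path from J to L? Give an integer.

2

One shortest route is J – K – L, which uses 2 edges, and J and L are not directly tied, so nothing shorter exists. So d(J,L) = 2.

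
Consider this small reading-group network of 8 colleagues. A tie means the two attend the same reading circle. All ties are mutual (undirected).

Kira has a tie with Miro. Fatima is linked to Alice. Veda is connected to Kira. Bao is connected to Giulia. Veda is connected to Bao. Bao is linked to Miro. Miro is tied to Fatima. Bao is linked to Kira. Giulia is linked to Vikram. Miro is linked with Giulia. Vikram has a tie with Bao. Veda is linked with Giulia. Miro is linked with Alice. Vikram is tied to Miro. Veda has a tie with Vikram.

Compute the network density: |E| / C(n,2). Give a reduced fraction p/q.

15/28

There are 15 edges and 8 nodes, so the maximum possible is C(8,2) = 28.
Density = 15/28.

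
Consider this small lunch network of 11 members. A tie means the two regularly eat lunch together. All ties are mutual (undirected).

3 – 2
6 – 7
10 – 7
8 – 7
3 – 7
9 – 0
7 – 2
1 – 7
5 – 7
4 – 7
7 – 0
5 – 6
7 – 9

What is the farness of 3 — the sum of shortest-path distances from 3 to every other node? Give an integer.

18

Distances from 3: 0:2, 1:2, 2:1, 4:2, 5:2, 6:2, 7:1, 8:2, 9:2, 10:2.
Sum = 2 + 2 + 1 + 2 + 2 + 2 + 1 + 2 + 2 + 2 = 18.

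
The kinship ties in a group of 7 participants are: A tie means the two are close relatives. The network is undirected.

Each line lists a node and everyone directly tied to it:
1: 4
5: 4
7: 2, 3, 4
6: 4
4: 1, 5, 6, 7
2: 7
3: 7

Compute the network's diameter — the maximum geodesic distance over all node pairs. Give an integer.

Eccentricity of each node (its greatest distance to any other): 1:3, 2:3, 3:3, 4:2, 5:3, 6:3, 7:2.
The maximum eccentricity is 3, realized for instance by the pair 6–2 via 6 – 4 – 7 – 2. So the diameter is 3.

3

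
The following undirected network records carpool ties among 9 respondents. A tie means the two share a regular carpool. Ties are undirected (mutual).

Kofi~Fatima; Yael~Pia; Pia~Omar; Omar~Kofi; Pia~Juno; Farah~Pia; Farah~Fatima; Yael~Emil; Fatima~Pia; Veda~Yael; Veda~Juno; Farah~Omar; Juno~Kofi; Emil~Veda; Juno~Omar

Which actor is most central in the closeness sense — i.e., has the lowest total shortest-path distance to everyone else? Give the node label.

Farness (sum of distances to all others) for each node — Emil:18, Farah:15, Fatima:15, Juno:12, Kofi:15, Omar:13, Pia:11, Veda:15, Yael:14.
The smallest farness is 11, for Pia, so Pia has the highest closeness.

Pia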